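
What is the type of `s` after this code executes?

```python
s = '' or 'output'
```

'or' returns first truthy value ('output', which is str)

str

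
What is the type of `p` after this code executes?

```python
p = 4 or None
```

'or' returns first truthy value (4, int)

int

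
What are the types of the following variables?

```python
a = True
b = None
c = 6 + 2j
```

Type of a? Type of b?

a is bool; b is NoneType

bool, NoneType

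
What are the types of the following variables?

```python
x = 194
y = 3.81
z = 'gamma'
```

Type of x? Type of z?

x is int; z is str

int, str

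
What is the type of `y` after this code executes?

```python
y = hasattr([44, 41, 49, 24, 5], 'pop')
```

hasattr() returns bool

bool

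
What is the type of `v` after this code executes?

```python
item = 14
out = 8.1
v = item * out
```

int * float returns float (14 * 8.1 = 113.4)

float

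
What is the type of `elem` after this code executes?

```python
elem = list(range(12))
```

list(range(...)) returns list

list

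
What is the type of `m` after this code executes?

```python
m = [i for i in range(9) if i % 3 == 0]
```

A list comprehension [...] produces a list

list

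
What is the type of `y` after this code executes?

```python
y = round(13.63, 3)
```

round() with ndigits arg returns float

float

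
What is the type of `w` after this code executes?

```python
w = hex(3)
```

hex() returns str representation

str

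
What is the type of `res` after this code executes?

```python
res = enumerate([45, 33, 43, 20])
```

enumerate() returns an enumerate iterator object

enumerate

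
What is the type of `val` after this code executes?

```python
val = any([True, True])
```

any() returns bool

bool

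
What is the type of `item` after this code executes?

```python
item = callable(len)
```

callable() returns bool

bool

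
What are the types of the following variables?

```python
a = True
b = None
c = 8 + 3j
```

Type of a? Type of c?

a is bool; c is complex

bool, complex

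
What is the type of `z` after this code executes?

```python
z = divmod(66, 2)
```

divmod() returns a tuple (quotient, remainder)

tuple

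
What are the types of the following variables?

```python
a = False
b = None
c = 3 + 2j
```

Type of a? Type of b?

a is bool; b is NoneType

bool, NoneType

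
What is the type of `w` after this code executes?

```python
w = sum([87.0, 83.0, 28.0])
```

sum() of floats returns float

float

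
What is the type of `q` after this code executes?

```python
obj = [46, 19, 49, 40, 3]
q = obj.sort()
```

list.sort() returns None (sorts in place)

NoneType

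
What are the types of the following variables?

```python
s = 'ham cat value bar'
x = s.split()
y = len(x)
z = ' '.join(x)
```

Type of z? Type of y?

str.join() returns str; len() returns int

str, int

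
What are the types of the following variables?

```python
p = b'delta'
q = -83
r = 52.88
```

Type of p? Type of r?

p is bytes; r is float

bytes, float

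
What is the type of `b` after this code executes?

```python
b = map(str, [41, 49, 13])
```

map() returns a map iterator object

map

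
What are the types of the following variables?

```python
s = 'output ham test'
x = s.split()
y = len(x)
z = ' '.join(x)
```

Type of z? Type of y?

str.join() returns str; len() returns int

str, int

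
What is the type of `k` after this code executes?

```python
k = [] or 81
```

'or' returns first truthy value (81, which is int)

int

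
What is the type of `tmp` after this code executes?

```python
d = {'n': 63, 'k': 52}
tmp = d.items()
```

dict.items() returns a dict_items view

dict_items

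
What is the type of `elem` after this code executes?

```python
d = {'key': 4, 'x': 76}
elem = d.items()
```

dict.items() returns a dict_items view

dict_items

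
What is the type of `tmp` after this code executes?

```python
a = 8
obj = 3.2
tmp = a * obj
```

int * float returns float (8 * 3.2 = 25.6)

float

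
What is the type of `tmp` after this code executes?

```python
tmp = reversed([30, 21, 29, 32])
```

reversed() on a list returns a list_reverseiterator

list_reverseiterator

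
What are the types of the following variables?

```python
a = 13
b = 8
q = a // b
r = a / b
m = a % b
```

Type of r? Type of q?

int / int returns float; int // int returns int

float, int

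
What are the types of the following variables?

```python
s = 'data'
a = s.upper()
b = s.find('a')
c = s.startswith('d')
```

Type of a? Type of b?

str.upper() returns str; str.find() returns int

str, int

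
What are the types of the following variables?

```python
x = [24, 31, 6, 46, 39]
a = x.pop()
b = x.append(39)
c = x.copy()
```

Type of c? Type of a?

list.copy() returns list; list.pop() returns the element (int)

list, int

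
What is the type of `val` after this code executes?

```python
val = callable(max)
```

callable() returns bool

bool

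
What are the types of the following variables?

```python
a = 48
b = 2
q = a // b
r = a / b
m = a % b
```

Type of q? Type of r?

int // int returns int; int / int returns float

int, float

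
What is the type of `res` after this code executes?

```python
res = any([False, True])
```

any() returns bool

bool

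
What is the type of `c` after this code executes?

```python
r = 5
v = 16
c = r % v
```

int % int returns int (5 % 16 = 5)

int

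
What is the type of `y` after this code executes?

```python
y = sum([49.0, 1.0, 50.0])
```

sum() of floats returns float

float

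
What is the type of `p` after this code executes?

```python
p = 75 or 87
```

'or' returns the first truthy value (75, which is int)

int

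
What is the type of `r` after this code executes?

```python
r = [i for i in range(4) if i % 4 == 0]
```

A list comprehension [...] produces a list

list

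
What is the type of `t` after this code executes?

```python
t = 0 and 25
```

'and' returns the first falsy value (0, which is int)

int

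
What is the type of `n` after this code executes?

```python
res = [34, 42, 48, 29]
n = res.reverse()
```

list.reverse() returns None

NoneType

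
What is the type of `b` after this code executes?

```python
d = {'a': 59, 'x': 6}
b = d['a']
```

Accessing dict[str, int] with key 'a' returns int value 59

int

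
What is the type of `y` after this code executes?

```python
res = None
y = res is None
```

'is' comparison returns bool

bool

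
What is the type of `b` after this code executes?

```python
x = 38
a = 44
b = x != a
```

Comparison operators return bool

bool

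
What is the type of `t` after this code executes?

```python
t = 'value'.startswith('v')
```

str.startswith() returns bool

bool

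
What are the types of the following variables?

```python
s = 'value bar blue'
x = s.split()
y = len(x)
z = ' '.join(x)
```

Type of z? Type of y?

str.join() returns str; len() returns int

str, int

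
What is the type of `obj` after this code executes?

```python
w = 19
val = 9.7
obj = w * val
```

int * float returns float (19 * 9.7 = 184.3)

float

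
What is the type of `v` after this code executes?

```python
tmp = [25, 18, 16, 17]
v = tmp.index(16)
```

list.index() returns int

int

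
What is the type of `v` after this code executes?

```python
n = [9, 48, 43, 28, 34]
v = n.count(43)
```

list.count() returns int

int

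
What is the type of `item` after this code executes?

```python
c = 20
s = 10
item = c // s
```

int // int returns int (20 // 10 = 2)

int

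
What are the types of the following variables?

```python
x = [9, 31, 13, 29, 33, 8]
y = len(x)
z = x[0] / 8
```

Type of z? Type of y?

int / int returns float; len() returns int

float, int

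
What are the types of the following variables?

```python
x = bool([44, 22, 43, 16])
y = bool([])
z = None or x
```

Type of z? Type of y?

None or <bool> returns the bool; bool() returns bool

bool, bool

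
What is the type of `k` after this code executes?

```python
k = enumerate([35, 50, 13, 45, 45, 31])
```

enumerate() returns an enumerate iterator object

enumerate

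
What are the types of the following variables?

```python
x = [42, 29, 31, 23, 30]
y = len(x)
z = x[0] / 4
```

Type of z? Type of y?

int / int returns float; len() returns int

float, int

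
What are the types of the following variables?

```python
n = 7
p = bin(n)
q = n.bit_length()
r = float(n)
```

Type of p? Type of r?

bin() returns str; float() returns float

str, float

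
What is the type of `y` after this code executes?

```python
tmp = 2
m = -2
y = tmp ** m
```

int ** negative int returns float

float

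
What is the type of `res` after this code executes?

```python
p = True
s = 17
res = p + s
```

bool + int returns int (True is 1, so 1 + 17 = 18)

int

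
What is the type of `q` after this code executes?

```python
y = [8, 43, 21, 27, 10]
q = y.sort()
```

list.sort() returns None (sorts in place)

NoneType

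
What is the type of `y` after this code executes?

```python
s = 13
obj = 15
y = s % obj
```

int % int returns int (13 % 15 = 13)

int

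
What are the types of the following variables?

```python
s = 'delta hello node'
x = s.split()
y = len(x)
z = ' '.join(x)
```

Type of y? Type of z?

len() returns int; str.join() returns str

int, str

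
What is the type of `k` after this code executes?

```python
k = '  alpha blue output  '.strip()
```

str.strip() returns str

str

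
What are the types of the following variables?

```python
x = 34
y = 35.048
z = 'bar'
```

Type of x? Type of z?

x is int; z is str

int, str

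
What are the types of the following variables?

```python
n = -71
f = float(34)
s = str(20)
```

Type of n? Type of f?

n is int; f is float

int, float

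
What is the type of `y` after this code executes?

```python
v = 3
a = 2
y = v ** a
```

int ** positive int returns int (3 ** 2 = 9)

int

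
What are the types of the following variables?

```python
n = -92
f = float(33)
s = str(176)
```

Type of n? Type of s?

n is int; s is str

int, str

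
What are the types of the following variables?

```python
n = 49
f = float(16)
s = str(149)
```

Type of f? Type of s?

f is float; s is str

float, str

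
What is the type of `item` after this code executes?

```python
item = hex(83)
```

hex() returns str representation

str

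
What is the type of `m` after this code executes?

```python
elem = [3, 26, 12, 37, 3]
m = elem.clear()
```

list.clear() returns None

NoneType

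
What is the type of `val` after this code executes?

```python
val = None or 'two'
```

'or' with None returns the other value ('two', str)

str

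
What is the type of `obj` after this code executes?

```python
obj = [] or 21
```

'or' returns first truthy value (21, which is int)

int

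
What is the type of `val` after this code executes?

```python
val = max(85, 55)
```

max() of ints returns int

int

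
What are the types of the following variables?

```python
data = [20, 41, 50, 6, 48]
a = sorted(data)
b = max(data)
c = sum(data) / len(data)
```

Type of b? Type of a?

max of ints returns int; sorted() returns list

int, list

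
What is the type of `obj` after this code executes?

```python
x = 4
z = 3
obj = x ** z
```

int ** positive int returns int (4 ** 3 = 64)

int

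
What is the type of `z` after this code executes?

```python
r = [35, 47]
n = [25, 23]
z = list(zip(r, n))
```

list(zip(...)) returns a list of tuples

list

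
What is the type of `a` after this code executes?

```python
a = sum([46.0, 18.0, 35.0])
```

sum() of floats returns float

float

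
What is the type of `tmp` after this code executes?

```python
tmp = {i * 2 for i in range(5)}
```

A set comprehension {expr for x in iterable} produces a set

set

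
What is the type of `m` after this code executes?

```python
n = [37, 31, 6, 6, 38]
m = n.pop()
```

list.pop() returns the popped element (int here)

int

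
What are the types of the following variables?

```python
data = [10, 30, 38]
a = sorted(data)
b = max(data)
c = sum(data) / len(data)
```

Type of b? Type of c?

max of ints returns int; int / int returns float

int, float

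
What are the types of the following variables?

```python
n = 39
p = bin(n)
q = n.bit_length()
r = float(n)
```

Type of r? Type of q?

float() returns float; int.bit_length() returns int

float, int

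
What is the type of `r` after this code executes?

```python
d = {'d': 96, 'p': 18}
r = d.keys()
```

.keys() returns a dict_keys view object

dict_keys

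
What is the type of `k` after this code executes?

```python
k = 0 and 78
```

'and' returns the first falsy value (0, which is int)

int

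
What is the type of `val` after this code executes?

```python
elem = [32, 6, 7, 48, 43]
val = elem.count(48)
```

list.count() returns int

int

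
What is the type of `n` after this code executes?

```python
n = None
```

None has type NoneType

NoneType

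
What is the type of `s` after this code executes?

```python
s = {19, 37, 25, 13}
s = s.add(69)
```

set.add() returns None (mutates in place)

NoneType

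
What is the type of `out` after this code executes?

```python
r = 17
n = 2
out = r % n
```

int % int returns int (17 % 2 = 1)

int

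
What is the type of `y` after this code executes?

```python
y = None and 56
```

'and' returns first falsy value (None)

NoneType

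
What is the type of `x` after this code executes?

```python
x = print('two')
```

print() returns None

NoneType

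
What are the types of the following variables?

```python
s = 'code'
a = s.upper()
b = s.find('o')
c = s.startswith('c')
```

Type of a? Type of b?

str.upper() returns str; str.find() returns int

str, int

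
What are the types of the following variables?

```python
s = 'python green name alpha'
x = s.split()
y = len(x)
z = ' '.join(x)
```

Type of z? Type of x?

str.join() returns str; str.split() returns list

str, list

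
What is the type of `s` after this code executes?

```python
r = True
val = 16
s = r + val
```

bool + int returns int (True is 1, so 1 + 16 = 17)

int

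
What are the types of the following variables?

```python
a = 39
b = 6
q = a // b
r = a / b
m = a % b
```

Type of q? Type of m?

int // int returns int; int % int returns int

int, int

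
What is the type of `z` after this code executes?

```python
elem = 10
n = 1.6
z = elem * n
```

int * float returns float (10 * 1.6 = 16.0)

float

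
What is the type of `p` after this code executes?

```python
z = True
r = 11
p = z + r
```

bool + int returns int (True is 1, so 1 + 11 = 12)

int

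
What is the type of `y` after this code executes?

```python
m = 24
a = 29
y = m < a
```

Comparison operators return bool

bool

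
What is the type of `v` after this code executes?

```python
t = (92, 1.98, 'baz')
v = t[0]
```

Index 0 of tuple is 92 which is int

int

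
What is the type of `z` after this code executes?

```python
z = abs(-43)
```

abs() of int returns int

int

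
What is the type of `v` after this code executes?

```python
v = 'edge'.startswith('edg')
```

str.startswith() returns bool

bool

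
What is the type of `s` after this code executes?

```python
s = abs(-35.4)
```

abs() of float returns float

float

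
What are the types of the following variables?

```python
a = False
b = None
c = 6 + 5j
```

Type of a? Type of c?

a is bool; c is complex

bool, complex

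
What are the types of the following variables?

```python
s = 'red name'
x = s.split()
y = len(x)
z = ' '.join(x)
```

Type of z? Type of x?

str.join() returns str; str.split() returns list

str, list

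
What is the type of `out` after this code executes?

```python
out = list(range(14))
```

list(range(...)) returns list

list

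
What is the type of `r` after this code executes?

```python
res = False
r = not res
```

'not' always returns bool

bool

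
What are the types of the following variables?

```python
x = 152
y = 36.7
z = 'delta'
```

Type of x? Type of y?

x is int; y is float

int, float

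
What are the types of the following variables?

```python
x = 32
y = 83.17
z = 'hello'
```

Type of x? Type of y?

x is int; y is float

int, float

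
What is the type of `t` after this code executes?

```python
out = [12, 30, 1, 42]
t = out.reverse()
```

list.reverse() returns None

NoneType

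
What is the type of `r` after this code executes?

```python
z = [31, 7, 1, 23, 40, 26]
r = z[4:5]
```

Slicing a list always returns a list

list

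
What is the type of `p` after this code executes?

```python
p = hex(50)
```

hex() returns str representation

str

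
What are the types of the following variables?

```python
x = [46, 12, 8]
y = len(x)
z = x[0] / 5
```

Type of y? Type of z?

len() returns int; int / int returns float

int, float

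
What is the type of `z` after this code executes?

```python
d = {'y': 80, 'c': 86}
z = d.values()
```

.values() returns a dict_values view object

dict_values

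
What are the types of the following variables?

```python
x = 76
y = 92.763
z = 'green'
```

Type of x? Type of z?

x is int; z is str

int, str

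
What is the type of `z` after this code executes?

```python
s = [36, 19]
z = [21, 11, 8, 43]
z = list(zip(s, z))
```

list(zip(...)) returns a list of tuples

list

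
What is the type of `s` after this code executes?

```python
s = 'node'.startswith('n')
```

str.startswith() returns bool

bool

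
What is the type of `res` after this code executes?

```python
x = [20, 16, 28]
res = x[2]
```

Indexing a list of ints returns int (x[2] = 28)

int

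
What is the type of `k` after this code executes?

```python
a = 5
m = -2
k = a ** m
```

int ** negative int returns float

float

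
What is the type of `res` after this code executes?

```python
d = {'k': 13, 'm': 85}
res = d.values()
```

.values() returns a dict_values view object

dict_values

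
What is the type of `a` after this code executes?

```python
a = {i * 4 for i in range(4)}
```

A set comprehension {expr for x in iterable} produces a set

set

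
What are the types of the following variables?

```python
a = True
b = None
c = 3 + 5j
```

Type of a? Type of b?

a is bool; b is NoneType

bool, NoneType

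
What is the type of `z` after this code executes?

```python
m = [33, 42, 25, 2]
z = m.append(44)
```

list.append() returns None (mutates in place)

NoneType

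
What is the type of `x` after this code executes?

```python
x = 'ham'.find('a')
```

str.find() returns int (index, or -1)

int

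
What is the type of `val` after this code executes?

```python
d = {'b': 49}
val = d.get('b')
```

dict.get() returns the value (int) when key is found

int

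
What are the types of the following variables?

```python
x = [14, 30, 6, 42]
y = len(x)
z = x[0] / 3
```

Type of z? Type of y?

int / int returns float; len() returns int

float, int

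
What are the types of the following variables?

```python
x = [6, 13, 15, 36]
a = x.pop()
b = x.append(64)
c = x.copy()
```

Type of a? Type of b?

list.pop() returns the element (int); list.append() returns None

int, NoneType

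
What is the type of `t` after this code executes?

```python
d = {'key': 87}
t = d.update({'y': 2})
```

dict.update() returns None

NoneType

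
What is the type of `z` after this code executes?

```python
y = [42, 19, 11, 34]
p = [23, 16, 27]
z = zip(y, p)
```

zip() returns a zip iterator object

zip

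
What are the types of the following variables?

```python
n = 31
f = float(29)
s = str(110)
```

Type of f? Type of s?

f is float; s is str

float, str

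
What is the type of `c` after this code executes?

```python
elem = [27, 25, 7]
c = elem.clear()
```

list.clear() returns None

NoneType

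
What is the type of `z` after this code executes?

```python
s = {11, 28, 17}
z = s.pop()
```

Popping from a set of ints returns int

int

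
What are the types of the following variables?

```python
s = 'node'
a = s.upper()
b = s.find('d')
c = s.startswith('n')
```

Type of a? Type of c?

str.upper() returns str; str.startswith() returns bool

str, bool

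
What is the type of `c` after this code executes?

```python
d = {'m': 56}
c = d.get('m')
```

dict.get() returns the value (int) when key is found

int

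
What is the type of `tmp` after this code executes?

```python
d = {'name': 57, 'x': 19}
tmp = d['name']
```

Accessing dict[str, int] with key 'name' returns int value 57

int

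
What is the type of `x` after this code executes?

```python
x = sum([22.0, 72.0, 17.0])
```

sum() of floats returns float

float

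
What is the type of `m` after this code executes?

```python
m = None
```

None has type NoneType

NoneType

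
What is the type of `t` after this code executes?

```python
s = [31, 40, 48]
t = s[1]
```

Indexing a list of ints returns int (s[1] = 40)

int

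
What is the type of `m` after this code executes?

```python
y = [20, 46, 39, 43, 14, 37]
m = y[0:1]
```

Slicing a list always returns a list

list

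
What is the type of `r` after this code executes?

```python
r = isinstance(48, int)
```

isinstance() returns bool

bool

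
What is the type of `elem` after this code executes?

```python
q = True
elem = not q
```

'not' always returns bool

bool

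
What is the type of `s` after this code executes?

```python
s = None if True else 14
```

Ternary: condition is True, if branch (None) taken → NoneType

NoneType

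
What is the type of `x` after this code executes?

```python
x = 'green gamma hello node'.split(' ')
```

str.split() returns list

list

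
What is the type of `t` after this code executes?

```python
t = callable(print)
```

callable() returns bool

bool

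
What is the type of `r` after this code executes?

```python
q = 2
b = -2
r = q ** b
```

int ** negative int returns float

float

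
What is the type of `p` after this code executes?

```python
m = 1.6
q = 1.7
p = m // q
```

float // float returns float (floor division preserves float type)

float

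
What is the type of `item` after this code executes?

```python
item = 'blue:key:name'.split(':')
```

str.split() returns list

list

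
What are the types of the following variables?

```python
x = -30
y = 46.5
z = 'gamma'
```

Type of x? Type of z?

x is int; z is str

int, str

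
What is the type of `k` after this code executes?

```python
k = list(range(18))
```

list(range(...)) returns list

list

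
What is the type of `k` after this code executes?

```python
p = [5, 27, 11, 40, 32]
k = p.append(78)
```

list.append() returns None (mutates in place)

NoneType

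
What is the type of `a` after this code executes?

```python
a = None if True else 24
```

Ternary: condition is True, if branch (None) taken → NoneType

NoneType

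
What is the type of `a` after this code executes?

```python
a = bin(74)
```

bin() returns str representation

str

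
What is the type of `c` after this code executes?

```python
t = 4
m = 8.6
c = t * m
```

int * float returns float (4 * 8.6 = 34.4)

float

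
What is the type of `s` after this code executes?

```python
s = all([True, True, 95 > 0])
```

all() returns bool

bool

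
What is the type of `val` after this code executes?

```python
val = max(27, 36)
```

max() of ints returns int

int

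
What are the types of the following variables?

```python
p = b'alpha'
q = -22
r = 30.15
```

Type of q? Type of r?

q is int; r is float

int, float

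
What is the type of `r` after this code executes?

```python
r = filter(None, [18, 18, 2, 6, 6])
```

filter() returns a filter iterator object

filter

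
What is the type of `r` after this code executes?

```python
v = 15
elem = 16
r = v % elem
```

int % int returns int (15 % 16 = 15)

int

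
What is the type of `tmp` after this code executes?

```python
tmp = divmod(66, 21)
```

divmod() returns a tuple (quotient, remainder)

tuple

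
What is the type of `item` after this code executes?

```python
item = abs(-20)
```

abs() of int returns int

int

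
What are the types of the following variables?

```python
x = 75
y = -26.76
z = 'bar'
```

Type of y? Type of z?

y is float; z is str

float, str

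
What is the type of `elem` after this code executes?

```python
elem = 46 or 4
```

'or' returns the first truthy value (46, which is int)

int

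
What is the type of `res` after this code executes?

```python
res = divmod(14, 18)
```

divmod() returns a tuple (quotient, remainder)

tuple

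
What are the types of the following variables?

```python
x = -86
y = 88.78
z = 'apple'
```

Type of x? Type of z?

x is int; z is str

int, str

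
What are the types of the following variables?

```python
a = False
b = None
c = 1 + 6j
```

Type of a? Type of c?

a is bool; c is complex

bool, complex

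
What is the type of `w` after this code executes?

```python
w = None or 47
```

'or' with None returns the other value (47, int)

int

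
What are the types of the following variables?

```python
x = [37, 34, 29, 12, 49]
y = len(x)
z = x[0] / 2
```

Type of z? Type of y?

int / int returns float; len() returns int

float, int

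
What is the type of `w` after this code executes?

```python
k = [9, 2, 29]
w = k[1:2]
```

Slicing a list always returns a list

list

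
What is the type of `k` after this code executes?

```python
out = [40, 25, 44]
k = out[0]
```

Indexing a list of ints returns int (out[0] = 40)

int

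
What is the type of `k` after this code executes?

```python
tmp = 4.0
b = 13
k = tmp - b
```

float - int returns float (4.0 - 13 = -9.0)

float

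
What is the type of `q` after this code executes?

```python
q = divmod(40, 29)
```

divmod() returns a tuple (quotient, remainder)

tuple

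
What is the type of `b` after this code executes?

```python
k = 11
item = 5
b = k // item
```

int // int returns int (11 // 5 = 2)

int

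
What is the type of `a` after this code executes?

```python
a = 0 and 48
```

'and' returns the first falsy value (0, which is int)

int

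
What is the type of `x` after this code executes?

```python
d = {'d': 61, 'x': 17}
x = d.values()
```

.values() returns a dict_values view object

dict_values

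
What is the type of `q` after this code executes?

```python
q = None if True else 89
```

Ternary: condition is True, if branch (None) taken → NoneType

NoneType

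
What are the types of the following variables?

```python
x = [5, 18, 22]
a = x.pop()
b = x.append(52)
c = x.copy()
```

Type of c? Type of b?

list.copy() returns list; list.append() returns None

list, NoneType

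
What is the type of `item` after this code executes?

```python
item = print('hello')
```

print() returns None

NoneType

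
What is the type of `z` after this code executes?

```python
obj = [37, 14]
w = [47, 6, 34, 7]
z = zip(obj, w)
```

zip() returns a zip iterator object

zip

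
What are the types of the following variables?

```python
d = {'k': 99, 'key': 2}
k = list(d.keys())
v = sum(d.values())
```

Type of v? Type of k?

sum of int values returns int; list(...) returns list

int, list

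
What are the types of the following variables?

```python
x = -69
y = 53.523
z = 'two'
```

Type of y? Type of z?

y is float; z is str

float, str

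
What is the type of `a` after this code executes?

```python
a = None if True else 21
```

Ternary: condition is True, if branch (None) taken → NoneType

NoneType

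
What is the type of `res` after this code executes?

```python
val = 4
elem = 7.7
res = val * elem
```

int * float returns float (4 * 7.7 = 30.8)

float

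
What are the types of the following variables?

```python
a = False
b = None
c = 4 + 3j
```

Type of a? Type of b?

a is bool; b is NoneType

bool, NoneType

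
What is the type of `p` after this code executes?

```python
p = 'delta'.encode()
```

str.encode() returns bytes

bytes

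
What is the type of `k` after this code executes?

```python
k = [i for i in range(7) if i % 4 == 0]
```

A list comprehension [...] produces a list

list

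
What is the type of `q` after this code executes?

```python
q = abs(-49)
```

abs() of int returns int

int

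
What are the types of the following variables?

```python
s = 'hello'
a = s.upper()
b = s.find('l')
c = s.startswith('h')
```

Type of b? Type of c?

str.find() returns int; str.startswith() returns bool

int, bool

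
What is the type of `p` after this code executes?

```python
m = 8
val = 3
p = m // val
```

int // int returns int (8 // 3 = 2)

int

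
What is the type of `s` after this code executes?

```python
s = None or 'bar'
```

'or' with None returns the other value ('bar', str)

str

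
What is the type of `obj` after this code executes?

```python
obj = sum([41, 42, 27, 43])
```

sum() of ints returns int

int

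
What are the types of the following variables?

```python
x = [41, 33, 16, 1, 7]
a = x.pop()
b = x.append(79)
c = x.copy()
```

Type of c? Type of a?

list.copy() returns list; list.pop() returns the element (int)

list, int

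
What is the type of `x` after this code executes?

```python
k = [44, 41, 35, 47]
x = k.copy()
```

list.copy() returns list

list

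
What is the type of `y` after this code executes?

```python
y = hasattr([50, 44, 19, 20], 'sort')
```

hasattr() returns bool

bool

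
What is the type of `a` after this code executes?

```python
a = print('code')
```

print() returns None

NoneType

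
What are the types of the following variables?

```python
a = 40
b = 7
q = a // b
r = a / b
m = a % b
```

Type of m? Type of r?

int % int returns int; int / int returns float

int, float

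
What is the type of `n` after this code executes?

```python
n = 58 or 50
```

'or' returns the first truthy value (58, which is int)

int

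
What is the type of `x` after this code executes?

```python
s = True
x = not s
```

'not' always returns bool

bool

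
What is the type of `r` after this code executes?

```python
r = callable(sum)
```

callable() returns bool

bool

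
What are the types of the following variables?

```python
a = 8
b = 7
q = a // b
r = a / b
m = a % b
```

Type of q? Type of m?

int // int returns int; int % int returns int

int, int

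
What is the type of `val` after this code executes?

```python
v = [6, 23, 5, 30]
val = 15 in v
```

'in' operator returns bool

bool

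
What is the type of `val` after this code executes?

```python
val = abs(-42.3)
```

abs() of float returns float

float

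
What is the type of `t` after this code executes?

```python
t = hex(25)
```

hex() returns str representation

str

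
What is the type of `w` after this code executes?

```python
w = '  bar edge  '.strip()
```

str.strip() returns str

str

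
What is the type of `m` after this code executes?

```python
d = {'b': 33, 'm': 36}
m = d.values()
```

.values() returns a dict_values view object

dict_values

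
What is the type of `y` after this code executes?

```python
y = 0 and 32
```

'and' returns the first falsy value (0, which is int)

int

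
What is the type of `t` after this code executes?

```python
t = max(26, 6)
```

max() of ints returns int

int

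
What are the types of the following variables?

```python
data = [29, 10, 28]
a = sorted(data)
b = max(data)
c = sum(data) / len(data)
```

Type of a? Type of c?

sorted() returns list; int / int returns float

list, float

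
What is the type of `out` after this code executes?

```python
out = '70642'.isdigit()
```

str.isdigit() returns bool

bool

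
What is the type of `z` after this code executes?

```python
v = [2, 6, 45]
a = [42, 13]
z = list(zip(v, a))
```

list(zip(...)) returns a list of tuples

list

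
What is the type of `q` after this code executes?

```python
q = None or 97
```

'or' with None returns the other value (97, int)

int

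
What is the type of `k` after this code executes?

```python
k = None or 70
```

'or' with None returns the other value (70, int)

int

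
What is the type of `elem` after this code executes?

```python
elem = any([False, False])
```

any() returns bool

bool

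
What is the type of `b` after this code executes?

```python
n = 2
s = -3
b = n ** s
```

int ** negative int returns float

float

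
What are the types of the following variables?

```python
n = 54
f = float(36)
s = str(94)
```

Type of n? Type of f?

n is int; f is float

int, float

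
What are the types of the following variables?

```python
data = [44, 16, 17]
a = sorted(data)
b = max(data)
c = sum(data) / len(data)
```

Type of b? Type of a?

max of ints returns int; sorted() returns list

int, list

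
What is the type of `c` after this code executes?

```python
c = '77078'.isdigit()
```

str.isdigit() returns bool

bool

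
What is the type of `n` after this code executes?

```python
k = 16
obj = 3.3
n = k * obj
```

int * float returns float (16 * 3.3 = 52.8)

float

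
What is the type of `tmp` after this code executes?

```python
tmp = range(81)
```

range() returns a range object

range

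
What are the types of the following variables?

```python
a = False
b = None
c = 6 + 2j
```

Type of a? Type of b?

a is bool; b is NoneType

bool, NoneType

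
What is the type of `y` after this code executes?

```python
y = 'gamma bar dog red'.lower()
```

str.lower() returns str

str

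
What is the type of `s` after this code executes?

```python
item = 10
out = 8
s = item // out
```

int // int returns int (10 // 8 = 1)

int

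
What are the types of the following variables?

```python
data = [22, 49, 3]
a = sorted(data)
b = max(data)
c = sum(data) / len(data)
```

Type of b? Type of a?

max of ints returns int; sorted() returns list

int, list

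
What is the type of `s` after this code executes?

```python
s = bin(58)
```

bin() returns str representation

str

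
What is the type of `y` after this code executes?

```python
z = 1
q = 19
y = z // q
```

int // int returns int (1 // 19 = 0)

int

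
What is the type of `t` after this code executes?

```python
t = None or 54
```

'or' with None returns the other value (54, int)

int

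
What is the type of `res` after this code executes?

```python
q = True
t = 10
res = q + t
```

bool + int returns int (True is 1, so 1 + 10 = 11)

int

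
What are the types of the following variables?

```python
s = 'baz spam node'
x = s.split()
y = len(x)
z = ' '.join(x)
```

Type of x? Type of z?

str.split() returns list; str.join() returns str

list, str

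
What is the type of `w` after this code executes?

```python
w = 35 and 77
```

'and' returns the last value when all truthy (77, which is int)

int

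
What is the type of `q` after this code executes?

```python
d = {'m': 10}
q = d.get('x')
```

dict.get() returns None when key 'x' is not found and no default given

NoneType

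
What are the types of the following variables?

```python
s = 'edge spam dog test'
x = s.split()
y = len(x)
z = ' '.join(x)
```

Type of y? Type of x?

len() returns int; str.split() returns list

int, list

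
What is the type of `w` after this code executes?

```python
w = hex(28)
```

hex() returns str representation

str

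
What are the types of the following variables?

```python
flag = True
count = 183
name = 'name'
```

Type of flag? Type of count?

flag is bool; count is int

bool, int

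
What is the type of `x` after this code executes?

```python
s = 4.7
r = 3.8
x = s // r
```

float // float returns float (floor division preserves float type)

float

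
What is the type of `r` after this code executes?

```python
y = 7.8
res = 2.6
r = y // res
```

float // float returns float (floor division preserves float type)

float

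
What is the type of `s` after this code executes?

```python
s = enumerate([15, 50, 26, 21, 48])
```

enumerate() returns an enumerate iterator object

enumerate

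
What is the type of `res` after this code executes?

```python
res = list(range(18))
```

list(range(...)) returns list

list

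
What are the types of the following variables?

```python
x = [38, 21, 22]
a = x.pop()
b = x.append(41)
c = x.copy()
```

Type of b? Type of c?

list.append() returns None; list.copy() returns list

NoneType, list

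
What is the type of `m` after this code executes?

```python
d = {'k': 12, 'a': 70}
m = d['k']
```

Accessing dict[str, int] with key 'k' returns int value 12

int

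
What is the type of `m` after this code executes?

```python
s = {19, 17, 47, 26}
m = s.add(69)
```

set.add() returns None (mutates in place)

NoneType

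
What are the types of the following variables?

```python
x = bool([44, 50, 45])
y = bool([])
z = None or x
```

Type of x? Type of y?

bool() returns bool; bool() returns bool

bool, bool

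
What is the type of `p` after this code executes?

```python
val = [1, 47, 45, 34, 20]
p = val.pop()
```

list.pop() returns the popped element (int here)

int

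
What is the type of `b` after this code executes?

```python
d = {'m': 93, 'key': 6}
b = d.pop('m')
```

dict.pop() returns the value (int)

int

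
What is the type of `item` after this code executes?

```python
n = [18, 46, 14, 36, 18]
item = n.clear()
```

list.clear() returns None

NoneType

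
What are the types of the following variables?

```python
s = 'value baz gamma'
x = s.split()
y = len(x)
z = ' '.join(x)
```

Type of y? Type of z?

len() returns int; str.join() returns str

int, str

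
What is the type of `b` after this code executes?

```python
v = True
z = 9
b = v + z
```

bool + int returns int (True is 1, so 1 + 9 = 10)

int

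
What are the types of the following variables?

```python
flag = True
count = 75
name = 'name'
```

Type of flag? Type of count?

flag is bool; count is int

bool, int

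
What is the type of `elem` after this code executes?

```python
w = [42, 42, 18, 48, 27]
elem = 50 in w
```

'in' operator returns bool

bool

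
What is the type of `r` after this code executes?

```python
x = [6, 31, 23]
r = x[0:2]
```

Slicing a list always returns a list

list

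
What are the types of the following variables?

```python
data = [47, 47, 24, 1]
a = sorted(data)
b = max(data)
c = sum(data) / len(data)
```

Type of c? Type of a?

int / int returns float; sorted() returns list

float, list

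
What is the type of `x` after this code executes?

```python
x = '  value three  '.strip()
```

str.strip() returns str

str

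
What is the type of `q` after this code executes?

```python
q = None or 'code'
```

'or' with None returns the other value ('code', str)

str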